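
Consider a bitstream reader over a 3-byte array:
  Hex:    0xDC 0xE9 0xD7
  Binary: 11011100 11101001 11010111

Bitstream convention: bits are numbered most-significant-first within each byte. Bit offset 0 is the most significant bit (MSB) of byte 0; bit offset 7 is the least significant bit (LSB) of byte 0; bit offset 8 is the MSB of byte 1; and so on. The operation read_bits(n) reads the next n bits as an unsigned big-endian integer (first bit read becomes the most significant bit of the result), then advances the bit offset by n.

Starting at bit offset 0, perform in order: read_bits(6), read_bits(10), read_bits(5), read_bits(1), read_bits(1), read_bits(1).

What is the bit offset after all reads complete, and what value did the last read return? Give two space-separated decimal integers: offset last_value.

Answer: 24 1

Derivation:
Read 1: bits[0:6] width=6 -> value=55 (bin 110111); offset now 6 = byte 0 bit 6; 18 bits remain
Read 2: bits[6:16] width=10 -> value=233 (bin 0011101001); offset now 16 = byte 2 bit 0; 8 bits remain
Read 3: bits[16:21] width=5 -> value=26 (bin 11010); offset now 21 = byte 2 bit 5; 3 bits remain
Read 4: bits[21:22] width=1 -> value=1 (bin 1); offset now 22 = byte 2 bit 6; 2 bits remain
Read 5: bits[22:23] width=1 -> value=1 (bin 1); offset now 23 = byte 2 bit 7; 1 bits remain
Read 6: bits[23:24] width=1 -> value=1 (bin 1); offset now 24 = byte 3 bit 0; 0 bits remain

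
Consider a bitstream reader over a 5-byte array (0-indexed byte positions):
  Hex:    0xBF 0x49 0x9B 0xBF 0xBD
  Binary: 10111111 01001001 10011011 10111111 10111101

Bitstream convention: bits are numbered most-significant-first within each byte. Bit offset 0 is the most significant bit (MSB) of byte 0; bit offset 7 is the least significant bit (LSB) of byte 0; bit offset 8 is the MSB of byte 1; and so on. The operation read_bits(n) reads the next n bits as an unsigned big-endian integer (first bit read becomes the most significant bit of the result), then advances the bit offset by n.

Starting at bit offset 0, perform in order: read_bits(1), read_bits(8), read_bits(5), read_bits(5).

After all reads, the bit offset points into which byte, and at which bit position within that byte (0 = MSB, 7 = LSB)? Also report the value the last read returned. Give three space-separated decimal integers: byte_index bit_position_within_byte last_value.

Read 1: bits[0:1] width=1 -> value=1 (bin 1); offset now 1 = byte 0 bit 1; 39 bits remain
Read 2: bits[1:9] width=8 -> value=126 (bin 01111110); offset now 9 = byte 1 bit 1; 31 bits remain
Read 3: bits[9:14] width=5 -> value=18 (bin 10010); offset now 14 = byte 1 bit 6; 26 bits remain
Read 4: bits[14:19] width=5 -> value=12 (bin 01100); offset now 19 = byte 2 bit 3; 21 bits remain

Answer: 2 3 12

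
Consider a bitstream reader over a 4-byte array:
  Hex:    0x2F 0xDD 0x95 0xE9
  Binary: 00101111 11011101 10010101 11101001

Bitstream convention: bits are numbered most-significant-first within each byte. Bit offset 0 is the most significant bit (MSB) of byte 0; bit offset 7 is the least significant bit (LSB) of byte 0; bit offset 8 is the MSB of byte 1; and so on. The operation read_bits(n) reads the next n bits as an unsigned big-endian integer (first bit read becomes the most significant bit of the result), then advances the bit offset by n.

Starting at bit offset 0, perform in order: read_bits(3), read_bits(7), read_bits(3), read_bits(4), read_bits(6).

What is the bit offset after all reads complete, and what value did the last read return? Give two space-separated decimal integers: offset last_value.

Answer: 23 10

Derivation:
Read 1: bits[0:3] width=3 -> value=1 (bin 001); offset now 3 = byte 0 bit 3; 29 bits remain
Read 2: bits[3:10] width=7 -> value=63 (bin 0111111); offset now 10 = byte 1 bit 2; 22 bits remain
Read 3: bits[10:13] width=3 -> value=3 (bin 011); offset now 13 = byte 1 bit 5; 19 bits remain
Read 4: bits[13:17] width=4 -> value=11 (bin 1011); offset now 17 = byte 2 bit 1; 15 bits remain
Read 5: bits[17:23] width=6 -> value=10 (bin 001010); offset now 23 = byte 2 bit 7; 9 bits remain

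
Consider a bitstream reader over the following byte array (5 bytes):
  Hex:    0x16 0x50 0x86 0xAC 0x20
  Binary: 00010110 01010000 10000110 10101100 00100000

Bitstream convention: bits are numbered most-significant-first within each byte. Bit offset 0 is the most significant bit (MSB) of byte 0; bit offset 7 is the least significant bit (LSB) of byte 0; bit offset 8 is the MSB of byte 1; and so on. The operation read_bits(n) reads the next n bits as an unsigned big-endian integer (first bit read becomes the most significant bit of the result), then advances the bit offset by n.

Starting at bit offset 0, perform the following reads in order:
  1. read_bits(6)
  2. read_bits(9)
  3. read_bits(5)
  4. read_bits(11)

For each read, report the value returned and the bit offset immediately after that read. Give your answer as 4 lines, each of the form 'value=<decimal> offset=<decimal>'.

Read 1: bits[0:6] width=6 -> value=5 (bin 000101); offset now 6 = byte 0 bit 6; 34 bits remain
Read 2: bits[6:15] width=9 -> value=296 (bin 100101000); offset now 15 = byte 1 bit 7; 25 bits remain
Read 3: bits[15:20] width=5 -> value=8 (bin 01000); offset now 20 = byte 2 bit 4; 20 bits remain
Read 4: bits[20:31] width=11 -> value=854 (bin 01101010110); offset now 31 = byte 3 bit 7; 9 bits remain

Answer: value=5 offset=6
value=296 offset=15
value=8 offset=20
value=854 offset=31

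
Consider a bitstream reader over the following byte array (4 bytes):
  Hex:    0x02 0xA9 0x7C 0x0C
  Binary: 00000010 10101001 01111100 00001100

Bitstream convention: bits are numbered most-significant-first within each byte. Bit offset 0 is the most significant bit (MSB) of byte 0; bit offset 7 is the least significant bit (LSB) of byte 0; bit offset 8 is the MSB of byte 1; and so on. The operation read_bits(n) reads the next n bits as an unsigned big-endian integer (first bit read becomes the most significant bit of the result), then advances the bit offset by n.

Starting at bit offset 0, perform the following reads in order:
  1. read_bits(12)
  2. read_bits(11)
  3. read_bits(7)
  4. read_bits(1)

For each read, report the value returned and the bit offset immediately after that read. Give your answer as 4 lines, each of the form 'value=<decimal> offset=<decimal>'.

Answer: value=42 offset=12
value=1214 offset=23
value=3 offset=30
value=0 offset=31

Derivation:
Read 1: bits[0:12] width=12 -> value=42 (bin 000000101010); offset now 12 = byte 1 bit 4; 20 bits remain
Read 2: bits[12:23] width=11 -> value=1214 (bin 10010111110); offset now 23 = byte 2 bit 7; 9 bits remain
Read 3: bits[23:30] width=7 -> value=3 (bin 0000011); offset now 30 = byte 3 bit 6; 2 bits remain
Read 4: bits[30:31] width=1 -> value=0 (bin 0); offset now 31 = byte 3 bit 7; 1 bits remain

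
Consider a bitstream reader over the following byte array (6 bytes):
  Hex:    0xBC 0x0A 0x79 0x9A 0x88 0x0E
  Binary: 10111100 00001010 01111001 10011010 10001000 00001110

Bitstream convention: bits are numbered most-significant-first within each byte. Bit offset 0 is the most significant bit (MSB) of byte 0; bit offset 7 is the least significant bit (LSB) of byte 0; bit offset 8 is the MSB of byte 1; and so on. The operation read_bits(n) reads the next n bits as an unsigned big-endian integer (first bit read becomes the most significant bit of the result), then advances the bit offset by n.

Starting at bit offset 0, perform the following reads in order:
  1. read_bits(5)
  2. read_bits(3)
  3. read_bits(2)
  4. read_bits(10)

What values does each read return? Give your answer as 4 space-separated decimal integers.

Answer: 23 4 0 167

Derivation:
Read 1: bits[0:5] width=5 -> value=23 (bin 10111); offset now 5 = byte 0 bit 5; 43 bits remain
Read 2: bits[5:8] width=3 -> value=4 (bin 100); offset now 8 = byte 1 bit 0; 40 bits remain
Read 3: bits[8:10] width=2 -> value=0 (bin 00); offset now 10 = byte 1 bit 2; 38 bits remain
Read 4: bits[10:20] width=10 -> value=167 (bin 0010100111); offset now 20 = byte 2 bit 4; 28 bits remain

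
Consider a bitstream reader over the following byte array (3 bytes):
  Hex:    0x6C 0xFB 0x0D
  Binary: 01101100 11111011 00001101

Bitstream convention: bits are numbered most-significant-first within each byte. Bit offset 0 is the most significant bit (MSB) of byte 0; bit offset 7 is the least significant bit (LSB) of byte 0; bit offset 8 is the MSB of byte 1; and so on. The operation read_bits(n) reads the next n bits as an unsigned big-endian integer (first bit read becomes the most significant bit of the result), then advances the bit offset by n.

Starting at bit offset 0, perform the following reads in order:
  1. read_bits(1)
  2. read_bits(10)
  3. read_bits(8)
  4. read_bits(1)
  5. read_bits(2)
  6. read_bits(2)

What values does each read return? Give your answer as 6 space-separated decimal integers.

Answer: 0 871 216 0 3 1

Derivation:
Read 1: bits[0:1] width=1 -> value=0 (bin 0); offset now 1 = byte 0 bit 1; 23 bits remain
Read 2: bits[1:11] width=10 -> value=871 (bin 1101100111); offset now 11 = byte 1 bit 3; 13 bits remain
Read 3: bits[11:19] width=8 -> value=216 (bin 11011000); offset now 19 = byte 2 bit 3; 5 bits remain
Read 4: bits[19:20] width=1 -> value=0 (bin 0); offset now 20 = byte 2 bit 4; 4 bits remain
Read 5: bits[20:22] width=2 -> value=3 (bin 11); offset now 22 = byte 2 bit 6; 2 bits remain
Read 6: bits[22:24] width=2 -> value=1 (bin 01); offset now 24 = byte 3 bit 0; 0 bits remain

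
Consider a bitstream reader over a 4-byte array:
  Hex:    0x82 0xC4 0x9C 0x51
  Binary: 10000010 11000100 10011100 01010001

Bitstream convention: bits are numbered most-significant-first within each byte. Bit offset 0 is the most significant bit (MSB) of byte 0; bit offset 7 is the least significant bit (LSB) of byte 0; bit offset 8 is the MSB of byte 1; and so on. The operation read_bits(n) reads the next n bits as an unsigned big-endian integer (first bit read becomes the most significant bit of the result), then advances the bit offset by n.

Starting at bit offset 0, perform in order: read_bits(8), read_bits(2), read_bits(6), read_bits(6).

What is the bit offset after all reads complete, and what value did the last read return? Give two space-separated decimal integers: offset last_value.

Answer: 22 39

Derivation:
Read 1: bits[0:8] width=8 -> value=130 (bin 10000010); offset now 8 = byte 1 bit 0; 24 bits remain
Read 2: bits[8:10] width=2 -> value=3 (bin 11); offset now 10 = byte 1 bit 2; 22 bits remain
Read 3: bits[10:16] width=6 -> value=4 (bin 000100); offset now 16 = byte 2 bit 0; 16 bits remain
Read 4: bits[16:22] width=6 -> value=39 (bin 100111); offset now 22 = byte 2 bit 6; 10 bits remain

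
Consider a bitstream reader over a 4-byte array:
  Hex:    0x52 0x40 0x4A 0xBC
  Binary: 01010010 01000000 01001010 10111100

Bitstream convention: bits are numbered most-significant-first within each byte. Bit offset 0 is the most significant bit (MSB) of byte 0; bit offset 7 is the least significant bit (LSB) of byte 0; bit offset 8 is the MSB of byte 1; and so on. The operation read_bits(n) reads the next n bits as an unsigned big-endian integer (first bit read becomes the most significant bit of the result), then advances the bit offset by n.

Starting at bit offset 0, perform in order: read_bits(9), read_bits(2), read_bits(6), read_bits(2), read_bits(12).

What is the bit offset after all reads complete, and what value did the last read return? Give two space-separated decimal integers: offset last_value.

Read 1: bits[0:9] width=9 -> value=164 (bin 010100100); offset now 9 = byte 1 bit 1; 23 bits remain
Read 2: bits[9:11] width=2 -> value=2 (bin 10); offset now 11 = byte 1 bit 3; 21 bits remain
Read 3: bits[11:17] width=6 -> value=0 (bin 000000); offset now 17 = byte 2 bit 1; 15 bits remain
Read 4: bits[17:19] width=2 -> value=2 (bin 10); offset now 19 = byte 2 bit 3; 13 bits remain
Read 5: bits[19:31] width=12 -> value=1374 (bin 010101011110); offset now 31 = byte 3 bit 7; 1 bits remain

Answer: 31 1374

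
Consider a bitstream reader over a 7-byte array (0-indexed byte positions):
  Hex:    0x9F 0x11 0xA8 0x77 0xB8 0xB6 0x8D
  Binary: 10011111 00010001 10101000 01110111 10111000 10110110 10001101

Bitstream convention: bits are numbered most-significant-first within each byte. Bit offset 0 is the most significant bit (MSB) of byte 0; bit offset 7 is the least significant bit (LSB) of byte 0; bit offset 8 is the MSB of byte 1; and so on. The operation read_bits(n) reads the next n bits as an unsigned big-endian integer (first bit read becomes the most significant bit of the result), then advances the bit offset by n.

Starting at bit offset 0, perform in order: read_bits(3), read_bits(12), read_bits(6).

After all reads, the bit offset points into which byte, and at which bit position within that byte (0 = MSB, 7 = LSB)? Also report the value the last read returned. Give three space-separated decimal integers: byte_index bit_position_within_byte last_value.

Read 1: bits[0:3] width=3 -> value=4 (bin 100); offset now 3 = byte 0 bit 3; 53 bits remain
Read 2: bits[3:15] width=12 -> value=3976 (bin 111110001000); offset now 15 = byte 1 bit 7; 41 bits remain
Read 3: bits[15:21] width=6 -> value=53 (bin 110101); offset now 21 = byte 2 bit 5; 35 bits remain

Answer: 2 5 53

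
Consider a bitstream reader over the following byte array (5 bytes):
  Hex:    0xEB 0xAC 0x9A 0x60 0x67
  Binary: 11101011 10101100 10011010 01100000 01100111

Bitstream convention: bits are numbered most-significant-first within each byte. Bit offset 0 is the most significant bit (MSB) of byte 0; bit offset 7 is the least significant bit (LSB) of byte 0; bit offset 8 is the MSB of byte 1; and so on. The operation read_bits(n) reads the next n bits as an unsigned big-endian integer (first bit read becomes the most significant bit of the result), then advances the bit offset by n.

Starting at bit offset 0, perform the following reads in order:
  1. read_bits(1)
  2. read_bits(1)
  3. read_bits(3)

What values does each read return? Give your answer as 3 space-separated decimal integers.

Read 1: bits[0:1] width=1 -> value=1 (bin 1); offset now 1 = byte 0 bit 1; 39 bits remain
Read 2: bits[1:2] width=1 -> value=1 (bin 1); offset now 2 = byte 0 bit 2; 38 bits remain
Read 3: bits[2:5] width=3 -> value=5 (bin 101); offset now 5 = byte 0 bit 5; 35 bits remain

Answer: 1 1 5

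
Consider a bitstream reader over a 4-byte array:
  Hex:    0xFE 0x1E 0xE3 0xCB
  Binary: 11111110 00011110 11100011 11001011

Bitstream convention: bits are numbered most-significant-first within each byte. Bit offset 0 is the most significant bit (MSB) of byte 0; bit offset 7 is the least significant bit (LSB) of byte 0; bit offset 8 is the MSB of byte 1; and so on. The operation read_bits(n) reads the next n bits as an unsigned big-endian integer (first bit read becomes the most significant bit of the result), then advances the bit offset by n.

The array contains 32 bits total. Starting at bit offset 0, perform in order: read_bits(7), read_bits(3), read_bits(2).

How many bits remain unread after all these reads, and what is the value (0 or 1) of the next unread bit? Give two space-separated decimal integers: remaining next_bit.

Read 1: bits[0:7] width=7 -> value=127 (bin 1111111); offset now 7 = byte 0 bit 7; 25 bits remain
Read 2: bits[7:10] width=3 -> value=0 (bin 000); offset now 10 = byte 1 bit 2; 22 bits remain
Read 3: bits[10:12] width=2 -> value=1 (bin 01); offset now 12 = byte 1 bit 4; 20 bits remain

Answer: 20 1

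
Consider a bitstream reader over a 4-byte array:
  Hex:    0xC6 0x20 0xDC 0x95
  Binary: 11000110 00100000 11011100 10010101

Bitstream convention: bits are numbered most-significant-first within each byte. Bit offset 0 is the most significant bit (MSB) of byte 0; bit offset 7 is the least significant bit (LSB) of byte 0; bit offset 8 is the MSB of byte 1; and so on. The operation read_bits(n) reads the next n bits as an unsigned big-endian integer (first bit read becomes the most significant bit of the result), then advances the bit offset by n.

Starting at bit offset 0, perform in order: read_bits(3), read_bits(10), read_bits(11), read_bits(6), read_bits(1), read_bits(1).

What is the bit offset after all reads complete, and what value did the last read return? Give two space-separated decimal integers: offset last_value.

Read 1: bits[0:3] width=3 -> value=6 (bin 110); offset now 3 = byte 0 bit 3; 29 bits remain
Read 2: bits[3:13] width=10 -> value=196 (bin 0011000100); offset now 13 = byte 1 bit 5; 19 bits remain
Read 3: bits[13:24] width=11 -> value=220 (bin 00011011100); offset now 24 = byte 3 bit 0; 8 bits remain
Read 4: bits[24:30] width=6 -> value=37 (bin 100101); offset now 30 = byte 3 bit 6; 2 bits remain
Read 5: bits[30:31] width=1 -> value=0 (bin 0); offset now 31 = byte 3 bit 7; 1 bits remain
Read 6: bits[31:32] width=1 -> value=1 (bin 1); offset now 32 = byte 4 bit 0; 0 bits remain

Answer: 32 1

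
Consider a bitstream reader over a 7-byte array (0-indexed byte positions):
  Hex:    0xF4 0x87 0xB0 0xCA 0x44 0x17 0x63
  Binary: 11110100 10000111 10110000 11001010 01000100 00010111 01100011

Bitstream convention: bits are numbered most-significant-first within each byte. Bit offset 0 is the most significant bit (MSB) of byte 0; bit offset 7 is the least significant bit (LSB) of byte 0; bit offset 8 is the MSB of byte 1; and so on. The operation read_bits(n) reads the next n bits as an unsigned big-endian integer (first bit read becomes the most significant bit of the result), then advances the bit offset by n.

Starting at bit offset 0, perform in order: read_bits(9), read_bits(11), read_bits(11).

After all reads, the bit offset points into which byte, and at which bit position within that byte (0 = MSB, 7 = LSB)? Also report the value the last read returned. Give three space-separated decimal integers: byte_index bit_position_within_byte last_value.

Read 1: bits[0:9] width=9 -> value=489 (bin 111101001); offset now 9 = byte 1 bit 1; 47 bits remain
Read 2: bits[9:20] width=11 -> value=123 (bin 00001111011); offset now 20 = byte 2 bit 4; 36 bits remain
Read 3: bits[20:31] width=11 -> value=101 (bin 00001100101); offset now 31 = byte 3 bit 7; 25 bits remain

Answer: 3 7 101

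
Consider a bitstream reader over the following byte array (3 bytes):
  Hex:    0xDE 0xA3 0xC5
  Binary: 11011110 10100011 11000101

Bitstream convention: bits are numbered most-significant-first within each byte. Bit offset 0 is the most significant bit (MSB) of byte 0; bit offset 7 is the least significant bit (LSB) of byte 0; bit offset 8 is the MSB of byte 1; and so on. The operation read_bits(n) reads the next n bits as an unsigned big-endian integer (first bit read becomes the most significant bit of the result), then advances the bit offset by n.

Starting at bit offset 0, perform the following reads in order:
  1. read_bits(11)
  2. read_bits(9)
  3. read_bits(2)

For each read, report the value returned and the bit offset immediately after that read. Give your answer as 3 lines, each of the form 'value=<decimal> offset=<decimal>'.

Read 1: bits[0:11] width=11 -> value=1781 (bin 11011110101); offset now 11 = byte 1 bit 3; 13 bits remain
Read 2: bits[11:20] width=9 -> value=60 (bin 000111100); offset now 20 = byte 2 bit 4; 4 bits remain
Read 3: bits[20:22] width=2 -> value=1 (bin 01); offset now 22 = byte 2 bit 6; 2 bits remain

Answer: value=1781 offset=11
value=60 offset=20
value=1 offset=22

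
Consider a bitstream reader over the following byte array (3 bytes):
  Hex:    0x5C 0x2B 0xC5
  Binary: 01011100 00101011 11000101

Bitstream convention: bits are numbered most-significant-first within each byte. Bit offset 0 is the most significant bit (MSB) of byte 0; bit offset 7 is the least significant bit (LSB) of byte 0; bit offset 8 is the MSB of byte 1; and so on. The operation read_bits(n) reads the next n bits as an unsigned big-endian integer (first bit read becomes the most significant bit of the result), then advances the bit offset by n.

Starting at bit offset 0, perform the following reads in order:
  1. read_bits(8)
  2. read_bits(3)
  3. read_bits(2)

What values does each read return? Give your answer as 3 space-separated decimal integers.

Read 1: bits[0:8] width=8 -> value=92 (bin 01011100); offset now 8 = byte 1 bit 0; 16 bits remain
Read 2: bits[8:11] width=3 -> value=1 (bin 001); offset now 11 = byte 1 bit 3; 13 bits remain
Read 3: bits[11:13] width=2 -> value=1 (bin 01); offset now 13 = byte 1 bit 5; 11 bits remain

Answer: 92 1 1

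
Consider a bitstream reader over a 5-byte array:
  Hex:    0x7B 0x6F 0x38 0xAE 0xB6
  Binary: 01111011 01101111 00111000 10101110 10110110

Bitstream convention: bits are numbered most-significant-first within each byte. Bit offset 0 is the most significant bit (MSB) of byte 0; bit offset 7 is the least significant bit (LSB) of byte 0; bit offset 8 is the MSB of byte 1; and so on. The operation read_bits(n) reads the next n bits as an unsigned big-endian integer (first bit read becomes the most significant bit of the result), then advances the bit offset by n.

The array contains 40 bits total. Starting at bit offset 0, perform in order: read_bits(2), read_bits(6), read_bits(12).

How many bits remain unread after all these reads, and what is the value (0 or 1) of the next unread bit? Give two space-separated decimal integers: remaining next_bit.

Read 1: bits[0:2] width=2 -> value=1 (bin 01); offset now 2 = byte 0 bit 2; 38 bits remain
Read 2: bits[2:8] width=6 -> value=59 (bin 111011); offset now 8 = byte 1 bit 0; 32 bits remain
Read 3: bits[8:20] width=12 -> value=1779 (bin 011011110011); offset now 20 = byte 2 bit 4; 20 bits remain

Answer: 20 1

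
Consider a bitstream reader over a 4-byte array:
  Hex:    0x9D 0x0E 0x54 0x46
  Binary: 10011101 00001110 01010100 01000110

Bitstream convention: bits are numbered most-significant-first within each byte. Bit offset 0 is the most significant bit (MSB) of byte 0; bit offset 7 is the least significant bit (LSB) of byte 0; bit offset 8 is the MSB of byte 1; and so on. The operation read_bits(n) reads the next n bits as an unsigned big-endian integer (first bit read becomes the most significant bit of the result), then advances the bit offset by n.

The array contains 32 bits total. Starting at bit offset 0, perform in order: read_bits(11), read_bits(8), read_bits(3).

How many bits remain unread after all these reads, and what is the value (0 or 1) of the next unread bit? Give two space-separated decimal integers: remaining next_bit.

Read 1: bits[0:11] width=11 -> value=1256 (bin 10011101000); offset now 11 = byte 1 bit 3; 21 bits remain
Read 2: bits[11:19] width=8 -> value=114 (bin 01110010); offset now 19 = byte 2 bit 3; 13 bits remain
Read 3: bits[19:22] width=3 -> value=5 (bin 101); offset now 22 = byte 2 bit 6; 10 bits remain

Answer: 10 0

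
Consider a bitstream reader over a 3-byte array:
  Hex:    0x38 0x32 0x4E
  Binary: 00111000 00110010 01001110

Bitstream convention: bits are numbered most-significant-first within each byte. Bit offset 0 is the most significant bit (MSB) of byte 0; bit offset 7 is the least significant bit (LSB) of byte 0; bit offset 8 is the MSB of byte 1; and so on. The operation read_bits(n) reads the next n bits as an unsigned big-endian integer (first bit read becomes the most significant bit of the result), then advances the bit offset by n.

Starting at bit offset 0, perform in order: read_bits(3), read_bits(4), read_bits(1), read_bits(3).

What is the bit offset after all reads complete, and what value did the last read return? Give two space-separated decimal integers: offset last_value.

Read 1: bits[0:3] width=3 -> value=1 (bin 001); offset now 3 = byte 0 bit 3; 21 bits remain
Read 2: bits[3:7] width=4 -> value=12 (bin 1100); offset now 7 = byte 0 bit 7; 17 bits remain
Read 3: bits[7:8] width=1 -> value=0 (bin 0); offset now 8 = byte 1 bit 0; 16 bits remain
Read 4: bits[8:11] width=3 -> value=1 (bin 001); offset now 11 = byte 1 bit 3; 13 bits remain

Answer: 11 1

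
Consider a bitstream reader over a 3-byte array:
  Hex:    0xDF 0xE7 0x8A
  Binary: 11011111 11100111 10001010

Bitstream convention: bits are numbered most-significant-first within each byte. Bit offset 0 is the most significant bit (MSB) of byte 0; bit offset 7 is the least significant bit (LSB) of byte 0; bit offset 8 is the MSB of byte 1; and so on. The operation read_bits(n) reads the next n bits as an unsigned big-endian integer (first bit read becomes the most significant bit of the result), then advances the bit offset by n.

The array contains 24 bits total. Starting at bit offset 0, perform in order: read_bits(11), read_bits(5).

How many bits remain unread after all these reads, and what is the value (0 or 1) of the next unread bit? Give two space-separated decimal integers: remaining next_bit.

Answer: 8 1

Derivation:
Read 1: bits[0:11] width=11 -> value=1791 (bin 11011111111); offset now 11 = byte 1 bit 3; 13 bits remain
Read 2: bits[11:16] width=5 -> value=7 (bin 00111); offset now 16 = byte 2 bit 0; 8 bits remain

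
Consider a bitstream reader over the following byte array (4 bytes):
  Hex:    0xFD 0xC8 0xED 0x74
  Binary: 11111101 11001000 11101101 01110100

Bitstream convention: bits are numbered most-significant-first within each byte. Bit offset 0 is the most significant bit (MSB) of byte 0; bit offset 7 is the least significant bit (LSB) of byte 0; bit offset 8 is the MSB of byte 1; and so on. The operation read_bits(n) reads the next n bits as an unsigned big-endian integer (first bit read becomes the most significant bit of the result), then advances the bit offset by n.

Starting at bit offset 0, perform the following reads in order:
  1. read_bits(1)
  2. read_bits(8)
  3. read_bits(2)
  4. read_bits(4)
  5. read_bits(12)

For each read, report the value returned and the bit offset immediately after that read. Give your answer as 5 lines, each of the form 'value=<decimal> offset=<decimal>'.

Answer: value=1 offset=1
value=251 offset=9
value=2 offset=11
value=4 offset=15
value=1899 offset=27

Derivation:
Read 1: bits[0:1] width=1 -> value=1 (bin 1); offset now 1 = byte 0 bit 1; 31 bits remain
Read 2: bits[1:9] width=8 -> value=251 (bin 11111011); offset now 9 = byte 1 bit 1; 23 bits remain
Read 3: bits[9:11] width=2 -> value=2 (bin 10); offset now 11 = byte 1 bit 3; 21 bits remain
Read 4: bits[11:15] width=4 -> value=4 (bin 0100); offset now 15 = byte 1 bit 7; 17 bits remain
Read 5: bits[15:27] width=12 -> value=1899 (bin 011101101011); offset now 27 = byte 3 bit 3; 5 bits remain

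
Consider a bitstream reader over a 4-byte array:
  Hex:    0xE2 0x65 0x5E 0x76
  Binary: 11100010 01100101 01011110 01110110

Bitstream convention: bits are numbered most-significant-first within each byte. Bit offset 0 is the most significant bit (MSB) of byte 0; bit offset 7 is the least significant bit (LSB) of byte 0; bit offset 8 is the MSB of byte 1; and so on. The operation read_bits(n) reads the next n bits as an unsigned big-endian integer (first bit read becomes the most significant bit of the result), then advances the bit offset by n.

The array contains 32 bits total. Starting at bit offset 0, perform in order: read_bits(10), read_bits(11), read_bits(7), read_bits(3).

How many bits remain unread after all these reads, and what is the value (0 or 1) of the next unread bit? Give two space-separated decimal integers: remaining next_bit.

Read 1: bits[0:10] width=10 -> value=905 (bin 1110001001); offset now 10 = byte 1 bit 2; 22 bits remain
Read 2: bits[10:21] width=11 -> value=1195 (bin 10010101011); offset now 21 = byte 2 bit 5; 11 bits remain
Read 3: bits[21:28] width=7 -> value=103 (bin 1100111); offset now 28 = byte 3 bit 4; 4 bits remain
Read 4: bits[28:31] width=3 -> value=3 (bin 011); offset now 31 = byte 3 bit 7; 1 bits remain

Answer: 1 0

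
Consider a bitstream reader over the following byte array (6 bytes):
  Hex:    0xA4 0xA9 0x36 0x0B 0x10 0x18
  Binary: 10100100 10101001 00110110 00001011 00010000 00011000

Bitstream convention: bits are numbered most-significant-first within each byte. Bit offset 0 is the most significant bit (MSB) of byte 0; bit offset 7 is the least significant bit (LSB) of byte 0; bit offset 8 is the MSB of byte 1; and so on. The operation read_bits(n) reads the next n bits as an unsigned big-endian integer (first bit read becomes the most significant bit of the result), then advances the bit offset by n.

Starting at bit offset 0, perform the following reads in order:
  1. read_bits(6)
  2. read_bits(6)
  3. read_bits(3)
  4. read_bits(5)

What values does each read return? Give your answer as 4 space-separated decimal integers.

Answer: 41 10 4 19

Derivation:
Read 1: bits[0:6] width=6 -> value=41 (bin 101001); offset now 6 = byte 0 bit 6; 42 bits remain
Read 2: bits[6:12] width=6 -> value=10 (bin 001010); offset now 12 = byte 1 bit 4; 36 bits remain
Read 3: bits[12:15] width=3 -> value=4 (bin 100); offset now 15 = byte 1 bit 7; 33 bits remain
Read 4: bits[15:20] width=5 -> value=19 (bin 10011); offset now 20 = byte 2 bit 4; 28 bits remain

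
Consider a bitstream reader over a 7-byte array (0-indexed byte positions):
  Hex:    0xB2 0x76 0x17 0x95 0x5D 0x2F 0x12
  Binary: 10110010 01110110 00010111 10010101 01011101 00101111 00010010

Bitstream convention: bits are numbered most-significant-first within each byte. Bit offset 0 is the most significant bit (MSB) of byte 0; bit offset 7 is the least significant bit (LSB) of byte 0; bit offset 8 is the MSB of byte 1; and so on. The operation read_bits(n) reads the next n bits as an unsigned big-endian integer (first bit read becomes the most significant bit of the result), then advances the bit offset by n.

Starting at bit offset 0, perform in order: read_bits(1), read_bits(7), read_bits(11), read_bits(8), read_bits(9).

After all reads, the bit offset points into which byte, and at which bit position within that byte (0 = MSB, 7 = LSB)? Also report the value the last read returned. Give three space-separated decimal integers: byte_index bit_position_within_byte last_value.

Answer: 4 4 341

Derivation:
Read 1: bits[0:1] width=1 -> value=1 (bin 1); offset now 1 = byte 0 bit 1; 55 bits remain
Read 2: bits[1:8] width=7 -> value=50 (bin 0110010); offset now 8 = byte 1 bit 0; 48 bits remain
Read 3: bits[8:19] width=11 -> value=944 (bin 01110110000); offset now 19 = byte 2 bit 3; 37 bits remain
Read 4: bits[19:27] width=8 -> value=188 (bin 10111100); offset now 27 = byte 3 bit 3; 29 bits remain
Read 5: bits[27:36] width=9 -> value=341 (bin 101010101); offset now 36 = byte 4 bit 4; 20 bits remain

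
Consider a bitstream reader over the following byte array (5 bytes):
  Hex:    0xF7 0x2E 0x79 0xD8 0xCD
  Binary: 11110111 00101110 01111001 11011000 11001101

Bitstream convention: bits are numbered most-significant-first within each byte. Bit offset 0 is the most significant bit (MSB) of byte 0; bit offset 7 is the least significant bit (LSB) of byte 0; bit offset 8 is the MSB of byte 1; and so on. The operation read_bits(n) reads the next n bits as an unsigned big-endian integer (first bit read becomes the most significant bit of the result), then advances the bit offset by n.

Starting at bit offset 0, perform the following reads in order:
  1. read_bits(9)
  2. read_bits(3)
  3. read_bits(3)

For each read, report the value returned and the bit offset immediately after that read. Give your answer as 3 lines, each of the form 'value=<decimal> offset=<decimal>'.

Answer: value=494 offset=9
value=2 offset=12
value=7 offset=15

Derivation:
Read 1: bits[0:9] width=9 -> value=494 (bin 111101110); offset now 9 = byte 1 bit 1; 31 bits remain
Read 2: bits[9:12] width=3 -> value=2 (bin 010); offset now 12 = byte 1 bit 4; 28 bits remain
Read 3: bits[12:15] width=3 -> value=7 (bin 111); offset now 15 = byte 1 bit 7; 25 bits remain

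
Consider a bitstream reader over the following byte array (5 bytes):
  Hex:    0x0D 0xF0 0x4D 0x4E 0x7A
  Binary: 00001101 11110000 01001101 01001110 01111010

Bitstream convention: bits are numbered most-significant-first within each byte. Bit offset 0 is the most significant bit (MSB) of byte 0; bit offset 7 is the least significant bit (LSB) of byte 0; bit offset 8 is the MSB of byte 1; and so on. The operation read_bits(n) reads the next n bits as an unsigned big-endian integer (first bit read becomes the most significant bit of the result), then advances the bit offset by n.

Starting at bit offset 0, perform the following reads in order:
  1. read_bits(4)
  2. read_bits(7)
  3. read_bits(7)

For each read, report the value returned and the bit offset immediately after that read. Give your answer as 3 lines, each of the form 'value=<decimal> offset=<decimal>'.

Answer: value=0 offset=4
value=111 offset=11
value=65 offset=18

Derivation:
Read 1: bits[0:4] width=4 -> value=0 (bin 0000); offset now 4 = byte 0 bit 4; 36 bits remain
Read 2: bits[4:11] width=7 -> value=111 (bin 1101111); offset now 11 = byte 1 bit 3; 29 bits remain
Read 3: bits[11:18] width=7 -> value=65 (bin 1000001); offset now 18 = byte 2 bit 2; 22 bits remain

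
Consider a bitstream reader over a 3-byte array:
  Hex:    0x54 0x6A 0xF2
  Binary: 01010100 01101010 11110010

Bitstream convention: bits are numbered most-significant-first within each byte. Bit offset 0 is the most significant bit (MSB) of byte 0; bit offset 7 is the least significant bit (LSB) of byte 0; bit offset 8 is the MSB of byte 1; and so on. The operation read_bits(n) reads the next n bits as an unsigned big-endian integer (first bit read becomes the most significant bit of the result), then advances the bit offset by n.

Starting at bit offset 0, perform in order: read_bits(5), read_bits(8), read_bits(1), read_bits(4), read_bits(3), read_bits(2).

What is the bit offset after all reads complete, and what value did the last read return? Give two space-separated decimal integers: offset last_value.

Read 1: bits[0:5] width=5 -> value=10 (bin 01010); offset now 5 = byte 0 bit 5; 19 bits remain
Read 2: bits[5:13] width=8 -> value=141 (bin 10001101); offset now 13 = byte 1 bit 5; 11 bits remain
Read 3: bits[13:14] width=1 -> value=0 (bin 0); offset now 14 = byte 1 bit 6; 10 bits remain
Read 4: bits[14:18] width=4 -> value=11 (bin 1011); offset now 18 = byte 2 bit 2; 6 bits remain
Read 5: bits[18:21] width=3 -> value=6 (bin 110); offset now 21 = byte 2 bit 5; 3 bits remain
Read 6: bits[21:23] width=2 -> value=1 (bin 01); offset now 23 = byte 2 bit 7; 1 bits remain

Answer: 23 1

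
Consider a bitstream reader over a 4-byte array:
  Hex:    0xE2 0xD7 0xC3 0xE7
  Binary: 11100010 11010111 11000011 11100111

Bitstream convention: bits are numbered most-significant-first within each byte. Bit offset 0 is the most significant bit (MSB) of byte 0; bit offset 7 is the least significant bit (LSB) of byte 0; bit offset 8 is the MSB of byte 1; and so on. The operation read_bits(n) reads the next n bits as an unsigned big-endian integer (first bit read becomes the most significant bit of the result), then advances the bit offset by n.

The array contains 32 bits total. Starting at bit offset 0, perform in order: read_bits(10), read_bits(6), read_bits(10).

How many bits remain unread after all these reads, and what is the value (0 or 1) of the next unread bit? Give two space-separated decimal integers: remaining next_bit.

Answer: 6 1

Derivation:
Read 1: bits[0:10] width=10 -> value=907 (bin 1110001011); offset now 10 = byte 1 bit 2; 22 bits remain
Read 2: bits[10:16] width=6 -> value=23 (bin 010111); offset now 16 = byte 2 bit 0; 16 bits remain
Read 3: bits[16:26] width=10 -> value=783 (bin 1100001111); offset now 26 = byte 3 bit 2; 6 bits remain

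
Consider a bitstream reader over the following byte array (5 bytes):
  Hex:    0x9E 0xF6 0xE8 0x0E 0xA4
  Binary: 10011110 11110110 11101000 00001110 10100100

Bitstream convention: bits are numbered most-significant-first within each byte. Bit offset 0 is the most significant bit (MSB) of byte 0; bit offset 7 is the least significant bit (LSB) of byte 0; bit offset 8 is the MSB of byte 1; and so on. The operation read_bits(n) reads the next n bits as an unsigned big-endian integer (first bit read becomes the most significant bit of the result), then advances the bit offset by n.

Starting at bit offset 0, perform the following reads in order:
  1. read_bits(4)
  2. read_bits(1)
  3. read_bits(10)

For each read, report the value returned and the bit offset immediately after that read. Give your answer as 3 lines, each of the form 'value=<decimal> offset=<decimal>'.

Answer: value=9 offset=4
value=1 offset=5
value=891 offset=15

Derivation:
Read 1: bits[0:4] width=4 -> value=9 (bin 1001); offset now 4 = byte 0 bit 4; 36 bits remain
Read 2: bits[4:5] width=1 -> value=1 (bin 1); offset now 5 = byte 0 bit 5; 35 bits remain
Read 3: bits[5:15] width=10 -> value=891 (bin 1101111011); offset now 15 = byte 1 bit 7; 25 bits remain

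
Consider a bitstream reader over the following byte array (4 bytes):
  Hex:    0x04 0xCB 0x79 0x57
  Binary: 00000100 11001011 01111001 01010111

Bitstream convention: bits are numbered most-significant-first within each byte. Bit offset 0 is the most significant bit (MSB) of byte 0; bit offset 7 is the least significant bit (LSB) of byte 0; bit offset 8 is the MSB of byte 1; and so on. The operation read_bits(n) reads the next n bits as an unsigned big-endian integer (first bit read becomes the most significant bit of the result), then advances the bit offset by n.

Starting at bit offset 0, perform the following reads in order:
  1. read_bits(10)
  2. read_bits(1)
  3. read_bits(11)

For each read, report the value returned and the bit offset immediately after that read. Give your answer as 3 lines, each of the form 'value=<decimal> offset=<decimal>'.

Read 1: bits[0:10] width=10 -> value=19 (bin 0000010011); offset now 10 = byte 1 bit 2; 22 bits remain
Read 2: bits[10:11] width=1 -> value=0 (bin 0); offset now 11 = byte 1 bit 3; 21 bits remain
Read 3: bits[11:22] width=11 -> value=734 (bin 01011011110); offset now 22 = byte 2 bit 6; 10 bits remain

Answer: value=19 offset=10
value=0 offset=11
value=734 offset=22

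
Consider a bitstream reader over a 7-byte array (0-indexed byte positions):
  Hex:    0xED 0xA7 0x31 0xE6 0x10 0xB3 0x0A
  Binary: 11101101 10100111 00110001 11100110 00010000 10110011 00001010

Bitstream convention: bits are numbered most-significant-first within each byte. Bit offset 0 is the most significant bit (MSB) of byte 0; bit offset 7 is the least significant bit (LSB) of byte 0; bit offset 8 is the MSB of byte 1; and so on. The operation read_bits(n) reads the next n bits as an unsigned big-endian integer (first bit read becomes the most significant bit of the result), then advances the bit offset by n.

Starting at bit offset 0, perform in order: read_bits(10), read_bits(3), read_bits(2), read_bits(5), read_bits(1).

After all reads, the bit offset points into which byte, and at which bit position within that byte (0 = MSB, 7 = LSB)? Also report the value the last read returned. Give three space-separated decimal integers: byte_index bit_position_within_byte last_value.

Read 1: bits[0:10] width=10 -> value=950 (bin 1110110110); offset now 10 = byte 1 bit 2; 46 bits remain
Read 2: bits[10:13] width=3 -> value=4 (bin 100); offset now 13 = byte 1 bit 5; 43 bits remain
Read 3: bits[13:15] width=2 -> value=3 (bin 11); offset now 15 = byte 1 bit 7; 41 bits remain
Read 4: bits[15:20] width=5 -> value=19 (bin 10011); offset now 20 = byte 2 bit 4; 36 bits remain
Read 5: bits[20:21] width=1 -> value=0 (bin 0); offset now 21 = byte 2 bit 5; 35 bits remain

Answer: 2 5 0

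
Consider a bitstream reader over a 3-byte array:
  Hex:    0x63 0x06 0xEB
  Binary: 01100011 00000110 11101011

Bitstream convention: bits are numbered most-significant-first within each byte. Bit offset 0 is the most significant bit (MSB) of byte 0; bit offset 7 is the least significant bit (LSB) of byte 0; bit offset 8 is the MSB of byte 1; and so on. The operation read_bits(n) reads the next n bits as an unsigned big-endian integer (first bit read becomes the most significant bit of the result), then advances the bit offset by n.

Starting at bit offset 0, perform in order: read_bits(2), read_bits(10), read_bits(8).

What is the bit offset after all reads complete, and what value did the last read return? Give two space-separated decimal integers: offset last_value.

Answer: 20 110

Derivation:
Read 1: bits[0:2] width=2 -> value=1 (bin 01); offset now 2 = byte 0 bit 2; 22 bits remain
Read 2: bits[2:12] width=10 -> value=560 (bin 1000110000); offset now 12 = byte 1 bit 4; 12 bits remain
Read 3: bits[12:20] width=8 -> value=110 (bin 01101110); offset now 20 = byte 2 bit 4; 4 bits remain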